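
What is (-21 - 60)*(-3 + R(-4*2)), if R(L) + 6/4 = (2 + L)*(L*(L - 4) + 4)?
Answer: 97929/2 ≈ 48965.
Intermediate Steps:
R(L) = -3/2 + (2 + L)*(4 + L*(-4 + L)) (R(L) = -3/2 + (2 + L)*(L*(L - 4) + 4) = -3/2 + (2 + L)*(L*(-4 + L) + 4) = -3/2 + (2 + L)*(4 + L*(-4 + L)))
(-21 - 60)*(-3 + R(-4*2)) = (-21 - 60)*(-3 + (13/2 + (-4*2)**3 - (-16)*2 - 2*(-4*2)**2)) = -81*(-3 + (13/2 + (-8)**3 - 4*(-8) - 2*(-8)**2)) = -81*(-3 + (13/2 - 512 + 32 - 2*64)) = -81*(-3 + (13/2 - 512 + 32 - 128)) = -81*(-3 - 1203/2) = -81*(-1209/2) = 97929/2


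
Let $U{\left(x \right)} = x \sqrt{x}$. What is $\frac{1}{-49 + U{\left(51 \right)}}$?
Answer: $\frac{49}{130250} + \frac{51 \sqrt{51}}{130250} \approx 0.0031725$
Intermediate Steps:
$U{\left(x \right)} = x^{\frac{3}{2}}$
$\frac{1}{-49 + U{\left(51 \right)}} = \frac{1}{-49 + 51^{\frac{3}{2}}} = \frac{1}{-49 + 51 \sqrt{51}}$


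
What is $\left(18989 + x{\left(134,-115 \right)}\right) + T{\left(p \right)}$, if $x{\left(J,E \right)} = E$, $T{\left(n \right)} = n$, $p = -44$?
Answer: $18830$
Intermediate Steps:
$\left(18989 + x{\left(134,-115 \right)}\right) + T{\left(p \right)} = \left(18989 - 115\right) - 44 = 18874 - 44 = 18830$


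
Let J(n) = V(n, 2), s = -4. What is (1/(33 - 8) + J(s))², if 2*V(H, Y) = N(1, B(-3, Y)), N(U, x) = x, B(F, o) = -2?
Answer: 576/625 ≈ 0.92160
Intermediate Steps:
V(H, Y) = -1 (V(H, Y) = (½)*(-2) = -1)
J(n) = -1
(1/(33 - 8) + J(s))² = (1/(33 - 8) - 1)² = (1/25 - 1)² = (-24/25)² = 576/625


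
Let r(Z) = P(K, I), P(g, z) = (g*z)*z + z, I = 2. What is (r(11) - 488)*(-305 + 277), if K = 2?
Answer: 13384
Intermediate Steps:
P(g, z) = z + g*z² (P(g, z) = g*z² + z = z + g*z²)
r(Z) = 10 (r(Z) = 2*(1 + 2*2) = 2*(1 + 4) = 2*5 = 10)
(r(11) - 488)*(-305 + 277) = (10 - 488)*(-305 + 277) = -478*(-28) = 13384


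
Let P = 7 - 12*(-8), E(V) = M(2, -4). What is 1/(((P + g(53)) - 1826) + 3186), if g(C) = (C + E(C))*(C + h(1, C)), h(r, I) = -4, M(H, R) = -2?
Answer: 1/3962 ≈ 0.00025240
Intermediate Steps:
E(V) = -2
P = 103 (P = 7 + 96 = 103)
g(C) = (-4 + C)*(-2 + C) (g(C) = (C - 2)*(C - 4) = (-2 + C)*(-4 + C) = (-4 + C)*(-2 + C))
1/(((P + g(53)) - 1826) + 3186) = 1/(((103 + (8 + 53**2 - 6*53)) - 1826) + 3186) = 1/(((103 + (8 + 2809 - 318)) - 1826) + 3186) = 1/(((103 + 2499) - 1826) + 3186) = 1/((2602 - 1826) + 3186) = 1/(776 + 3186) = 1/3962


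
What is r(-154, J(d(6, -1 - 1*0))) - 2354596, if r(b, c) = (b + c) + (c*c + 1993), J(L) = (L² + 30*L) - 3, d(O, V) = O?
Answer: -2307175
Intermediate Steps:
J(L) = -3 + L² + 30*L
r(b, c) = 1993 + b + c + c² (r(b, c) = (b + c) + (c² + 1993) = (b + c) + (1993 + c²) = 1993 + b + c + c²)
r(-154, J(d(6, -1 - 1*0))) - 2354596 = (1993 - 154 + (-3 + 6² + 30*6) + (-3 + 6² + 30*6)²) - 2354596 = (1993 - 154 + (-3 + 36 + 180) + (-3 + 36 + 180)²) - 2354596 = (1993 - 154 + 213 + 213²) - 2354596 = (1993 - 154 + 213 + 45369) - 2354596 = 47421 - 2354596 = -2307175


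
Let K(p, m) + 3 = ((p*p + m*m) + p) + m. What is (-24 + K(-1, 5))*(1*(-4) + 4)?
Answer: 0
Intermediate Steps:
K(p, m) = -3 + m + p + m² + p² (K(p, m) = -3 + (((p*p + m*m) + p) + m) = -3 + (((p² + m²) + p) + m) = -3 + (((m² + p²) + p) + m) = -3 + ((p + m² + p²) + m) = -3 + (m + p + m² + p²) = -3 + m + p + m² + p²)
(-24 + K(-1, 5))*(1*(-4) + 4) = (-24 + (-3 + 5 - 1 + 5² + (-1)²))*(1*(-4) + 4) = (-24 + (-3 + 5 - 1 + 25 + 1))*(-4 + 4) = (-24 + 27)*0 = 3*0 = 0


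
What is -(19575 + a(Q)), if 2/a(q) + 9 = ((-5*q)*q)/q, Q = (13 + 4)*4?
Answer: -6831673/349 ≈ -19575.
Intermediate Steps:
Q = 68 (Q = 17*4 = 68)
a(q) = 2/(-9 - 5*q) (a(q) = 2/(-9 + ((-5*q)*q)/q) = 2/(-9 + (-5*q²)/q) = 2/(-9 - 5*q))
-(19575 + a(Q)) = -(19575 - 2/(9 + 5*68)) = -(19575 - 2/(9 + 340)) = -(19575 - 2/349) = -1*6831673/349 = -6831673/349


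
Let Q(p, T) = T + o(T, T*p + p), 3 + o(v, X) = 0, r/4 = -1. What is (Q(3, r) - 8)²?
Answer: 225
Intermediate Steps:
r = -4 (r = 4*(-1) = -4)
o(v, X) = -3 (o(v, X) = -3 + 0 = -3)
Q(p, T) = -3 + T (Q(p, T) = T - 3 = -3 + T)
(Q(3, r) - 8)² = ((-3 - 4) - 8)² = (-7 - 8)² = (-15)² = 225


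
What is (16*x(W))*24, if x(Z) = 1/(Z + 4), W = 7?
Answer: 384/11 ≈ 34.909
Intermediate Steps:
x(Z) = 1/(4 + Z)
(16*x(W))*24 = (16/(4 + 7))*24 = (16/11)*24 = 384/11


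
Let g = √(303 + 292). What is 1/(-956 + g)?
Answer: -956/913341 - √595/913341 ≈ -0.0010734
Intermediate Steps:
g = √595 ≈ 24.393
1/(-956 + g) = 1/(-956 + √595)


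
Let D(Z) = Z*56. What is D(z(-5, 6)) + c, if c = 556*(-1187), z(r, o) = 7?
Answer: -659580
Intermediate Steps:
c = -659972
D(Z) = 56*Z
D(z(-5, 6)) + c = 56*7 - 659972 = 392 - 659972 = -659580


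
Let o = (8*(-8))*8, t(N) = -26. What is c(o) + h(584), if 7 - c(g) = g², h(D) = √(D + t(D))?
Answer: -262137 + 3*√62 ≈ -2.6211e+5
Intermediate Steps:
o = -512 (o = -64*8 = -512)
h(D) = √(-26 + D) (h(D) = √(D - 26) = √(-26 + D))
c(g) = 7 - g²
c(o) + h(584) = (7 - 1*(-512)²) + √(-26 + 584) = (7 - 1*262144) + √558 = (7 - 262144) + 3*√62 = -262137 + 3*√62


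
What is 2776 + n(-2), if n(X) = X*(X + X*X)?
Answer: 2772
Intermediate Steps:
n(X) = X*(X + X²)
2776 + n(-2) = 2776 + (-2)²*(1 - 2) = 2776 + 4*(-1) = 2776 - 4 = 2772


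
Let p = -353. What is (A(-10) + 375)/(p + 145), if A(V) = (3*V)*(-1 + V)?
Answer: -705/208 ≈ -3.3894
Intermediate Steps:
A(V) = 3*V*(-1 + V)
(A(-10) + 375)/(p + 145) = (3*(-10)*(-1 - 10) + 375)/(-353 + 145) = (3*(-10)*(-11) + 375)/(-208) = (330 + 375)*(-1/208) = 705*(-1/208) = -705/208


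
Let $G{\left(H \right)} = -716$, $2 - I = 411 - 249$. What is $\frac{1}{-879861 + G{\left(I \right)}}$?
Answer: $- \frac{1}{880577} \approx -1.1356 \cdot 10^{-6}$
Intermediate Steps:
$I = -160$ ($I = 2 - \left(411 - 249\right) = 2 - 162 = -160$)
$\frac{1}{-879861 + G{\left(I \right)}} = \frac{1}{-879861 - 716} = \frac{1}{-880577} = - \frac{1}{880577}$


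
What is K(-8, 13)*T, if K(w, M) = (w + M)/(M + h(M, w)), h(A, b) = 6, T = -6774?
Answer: -33870/19 ≈ -1782.6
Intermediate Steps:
K(w, M) = (M + w)/(6 + M) (K(w, M) = (w + M)/(M + 6) = (M + w)/(6 + M))
K(-8, 13)*T = ((13 - 8)/(6 + 13))*(-6774) = (5/19)*(-6774) = -33870/19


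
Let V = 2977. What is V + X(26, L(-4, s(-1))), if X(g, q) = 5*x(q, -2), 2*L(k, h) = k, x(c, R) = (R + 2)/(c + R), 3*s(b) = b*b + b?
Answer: 2977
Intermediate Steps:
s(b) = b/3 + b²/3 (s(b) = (b*b + b)/3 = (b² + b)/3 = (b + b²)/3 = b/3 + b²/3)
x(c, R) = (2 + R)/(R + c)
L(k, h) = k/2
X(g, q) = 0 (X(g, q) = 5*((2 - 2)/(-2 + q)) = 5*(0/(-2 + q)) = 5*0 = 0)
V + X(26, L(-4, s(-1))) = 2977 + 0 = 2977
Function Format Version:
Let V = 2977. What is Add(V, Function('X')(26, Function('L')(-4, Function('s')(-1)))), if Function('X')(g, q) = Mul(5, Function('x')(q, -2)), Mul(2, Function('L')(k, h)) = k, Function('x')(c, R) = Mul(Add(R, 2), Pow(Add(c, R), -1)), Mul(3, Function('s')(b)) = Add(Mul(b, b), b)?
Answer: 2977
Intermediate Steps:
Function('s')(b) = Add(Mul(Rational(1, 3), b), Mul(Rational(1, 3), Pow(b, 2))) (Function('s')(b) = Mul(Rational(1, 3), Add(Mul(b, b), b)) = Mul(Rational(1, 3), Add(Pow(b, 2), b)) = Mul(Rational(1, 3), Add(b, Pow(b, 2))) = Add(Mul(Rational(1, 3), b), Mul(Rational(1, 3), Pow(b, 2))))
Function('x')(c, R) = Mul(Pow(Add(R, c), -1), Add(2, R)) (Function('x')(c, R) = Mul(Add(2, R), Pow(Add(R, c), -1)) = Mul(Pow(Add(R, c), -1), Add(2, R)))
Function('L')(k, h) = Mul(Rational(1, 2), k)
Function('X')(g, q) = 0 (Function('X')(g, q) = Mul(5, Mul(Pow(Add(-2, q), -1), Add(2, -2))) = Mul(5, Mul(Pow(Add(-2, q), -1), 0)) = Mul(5, 0) = 0)
Add(V, Function('X')(26, Function('L')(-4, Function('s')(-1)))) = Add(2977, 0) = 2977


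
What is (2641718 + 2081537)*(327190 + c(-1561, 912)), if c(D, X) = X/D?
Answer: 2412367907576890/1561 ≈ 1.5454e+12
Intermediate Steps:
(2641718 + 2081537)*(327190 + c(-1561, 912)) = (2641718 + 2081537)*(327190 + 912/(-1561)) = 4723255*(327190 + 912*(-1/1561)) = 4723255*(327190 - 912/1561) = 4723255*(510742678/1561) = 2412367907576890/1561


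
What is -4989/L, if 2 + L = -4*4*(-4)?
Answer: -4989/62 ≈ -80.468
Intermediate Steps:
L = 62 (L = -2 - 4*4*(-4) = -2 - 16*(-4) = -2 + 64 = 62)
-4989/L = -4989/62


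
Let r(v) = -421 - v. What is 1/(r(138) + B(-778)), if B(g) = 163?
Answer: -1/396 ≈ -0.0025253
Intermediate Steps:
1/(r(138) + B(-778)) = 1/((-421 - 1*138) + 163) = 1/((-421 - 138) + 163) = 1/(-559 + 163) = 1/(-396) = -1/396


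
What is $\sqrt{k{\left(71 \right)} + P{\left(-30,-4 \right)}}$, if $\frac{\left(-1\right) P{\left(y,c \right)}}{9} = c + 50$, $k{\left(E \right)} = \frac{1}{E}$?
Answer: $\frac{i \sqrt{2086903}}{71} \approx 20.347 i$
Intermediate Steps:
$P{\left(y,c \right)} = -450 - 9 c$ ($P{\left(y,c \right)} = - 9 \left(c + 50\right) = - 9 \left(50 + c\right) = -450 - 9 c$)
$\sqrt{k{\left(71 \right)} + P{\left(-30,-4 \right)}} = \sqrt{\frac{1}{71} - 414} = \sqrt{- \frac{29393}{71}} = \frac{i \sqrt{2086903}}{71}$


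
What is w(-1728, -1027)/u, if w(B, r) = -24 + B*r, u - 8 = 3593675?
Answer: 1774632/3593683 ≈ 0.49382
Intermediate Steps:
u = 3593683 (u = 8 + 3593675 = 3593683)
w(-1728, -1027)/u = (-24 - 1728*(-1027))/3593683 = (-24 + 1774656)*(1/3593683) = 1774632*(1/3593683) = 1774632/3593683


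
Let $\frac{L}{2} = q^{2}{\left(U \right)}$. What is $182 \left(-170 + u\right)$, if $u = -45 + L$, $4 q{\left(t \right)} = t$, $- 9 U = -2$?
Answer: $- \frac{3169439}{81} \approx -39129.0$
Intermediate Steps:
$U = \frac{2}{9}$ ($U = \left(- \frac{1}{9}\right) \left(-2\right) = \frac{2}{9} \approx 0.22222$)
$q{\left(t \right)} = \frac{t}{4}$
$L = \frac{1}{162}$ ($L = 2 \left(\frac{1}{4} \cdot \frac{2}{9}\right)^{2} = \frac{2}{324} = 2 \cdot \frac{1}{324} = \frac{1}{162} \approx 0.0061728$)
$u = - \frac{7289}{162}$ ($u = -45 + \frac{1}{162} = - \frac{7289}{162} \approx -44.994$)
$182 \left(-170 + u\right) = 182 \left(-170 - \frac{7289}{162}\right) = 182 \left(- \frac{34829}{162}\right) = - \frac{3169439}{81}$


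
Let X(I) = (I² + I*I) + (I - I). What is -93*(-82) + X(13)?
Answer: 7964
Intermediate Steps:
X(I) = 2*I² (X(I) = (I² + I²) + 0 = 2*I² + 0 = 2*I²)
-93*(-82) + X(13) = -93*(-82) + 2*13² = 7626 + 2*169 = 7626 + 338 = 7964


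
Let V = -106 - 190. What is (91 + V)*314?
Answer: -64370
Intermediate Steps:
V = -296
(91 + V)*314 = (91 - 296)*314 = -205*314 = -64370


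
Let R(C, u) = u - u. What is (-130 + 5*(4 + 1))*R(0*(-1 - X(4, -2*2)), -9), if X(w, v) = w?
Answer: 0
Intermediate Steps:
R(C, u) = 0
(-130 + 5*(4 + 1))*R(0*(-1 - X(4, -2*2)), -9) = (-130 + 5*(4 + 1))*0 = (-130 + 5*5)*0 = (-130 + 25)*0 = -105*0 = 0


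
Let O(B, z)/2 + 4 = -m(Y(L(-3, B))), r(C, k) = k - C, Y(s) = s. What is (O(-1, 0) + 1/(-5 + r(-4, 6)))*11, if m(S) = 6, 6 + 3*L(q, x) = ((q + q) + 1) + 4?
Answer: -1089/5 ≈ -217.80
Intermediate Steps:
L(q, x) = -⅓ + 2*q/3 (L(q, x) = -2 + (((q + q) + 1) + 4)/3 = -2 + ((2*q + 1) + 4)/3 = -2 + ((1 + 2*q) + 4)/3 = -2 + (5 + 2*q)/3 = -2 + (5/3 + 2*q/3) = -⅓ + 2*q/3)
O(B, z) = -20 (O(B, z) = -8 + 2*(-1*6) = -8 + 2*(-6) = -8 - 12 = -20)
(O(-1, 0) + 1/(-5 + r(-4, 6)))*11 = (-20 + 1/(-5 + (6 - 1*(-4))))*11 = (-20 + 1/(-5 + (6 + 4)))*11 = (-20 + 1/(-5 + 10))*11 = (-20 + 1/5)*11 = (-20 + ⅕)*11 = -99/5*11 = -1089/5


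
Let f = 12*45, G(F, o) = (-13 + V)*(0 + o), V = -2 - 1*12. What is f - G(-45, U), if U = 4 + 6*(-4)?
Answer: 0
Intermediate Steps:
V = -14 (V = -2 - 12 = -14)
U = -20 (U = 4 - 24 = -20)
G(F, o) = -27*o (G(F, o) = (-13 - 14)*(0 + o) = -27*o)
f = 540
f - G(-45, U) = 540 - (-27)*(-20) = 540 - 1*540 = 540 - 540 = 0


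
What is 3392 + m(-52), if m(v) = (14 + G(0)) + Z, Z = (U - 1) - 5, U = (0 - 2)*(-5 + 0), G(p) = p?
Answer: 3410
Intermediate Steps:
U = 10 (U = -2*(-5) = 10)
Z = 4 (Z = (10 - 1) - 5 = 9 - 5 = 4)
m(v) = 18 (m(v) = (14 + 0) + 4 = 14 + 4 = 18)
3392 + m(-52) = 3392 + 18 = 3410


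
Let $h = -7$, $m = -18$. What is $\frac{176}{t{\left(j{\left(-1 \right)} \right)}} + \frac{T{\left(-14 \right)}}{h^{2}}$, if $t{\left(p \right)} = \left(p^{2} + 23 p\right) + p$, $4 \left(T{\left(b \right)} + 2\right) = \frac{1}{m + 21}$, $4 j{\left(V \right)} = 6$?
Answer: $\frac{136811}{29988} \approx 4.5622$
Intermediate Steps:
$j{\left(V \right)} = \frac{3}{2}$ ($j{\left(V \right)} = \frac{1}{4} \cdot 6 = \frac{3}{2}$)
$T{\left(b \right)} = - \frac{23}{12}$ ($T{\left(b \right)} = -2 + \frac{1}{4 \left(-18 + 21\right)} = -2 + \frac{1}{4 \cdot 3} = -2 + \frac{1}{4} \cdot \frac{1}{3} = -2 + \frac{1}{12} = - \frac{23}{12}$)
$t{\left(p \right)} = p^{2} + 24 p$
$\frac{176}{t{\left(j{\left(-1 \right)} \right)}} + \frac{T{\left(-14 \right)}}{h^{2}} = \frac{176}{\frac{3}{2} \left(24 + \frac{3}{2}\right)} - \frac{23}{12 \left(-7\right)^{2}} = \frac{176}{\frac{3}{2} \cdot \frac{51}{2}} - \frac{23}{12 \cdot 49} = \frac{176}{\frac{153}{4}} - \frac{23}{588} = 176 \cdot \frac{4}{153} - \frac{23}{588} = \frac{704}{153} - \frac{23}{588} = \frac{136811}{29988}$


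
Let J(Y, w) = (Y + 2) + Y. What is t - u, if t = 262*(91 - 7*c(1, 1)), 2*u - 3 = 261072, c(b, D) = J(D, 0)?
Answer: -228063/2 ≈ -1.1403e+5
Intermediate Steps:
J(Y, w) = 2 + 2*Y (J(Y, w) = (2 + Y) + Y = 2 + 2*Y)
c(b, D) = 2 + 2*D
u = 261075/2 (u = 3/2 + (1/2)*261072 = 3/2 + 130536 = 261075/2 ≈ 1.3054e+5)
t = 16506 (t = 262*(91 - 7*(2 + 2*1)) = 262*(91 - 7*(2 + 2)) = 262*(91 - 7*4) = 262*(91 - 28) = 262*63 = 16506)
t - u = 16506 - 1*261075/2 = 16506 - 261075/2 = -228063/2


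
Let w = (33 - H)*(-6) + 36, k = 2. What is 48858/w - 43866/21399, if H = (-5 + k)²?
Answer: -58347215/128394 ≈ -454.44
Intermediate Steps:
H = 9 (H = (-5 + 2)² = (-3)² = 9)
w = -108 (w = (33 - 1*9)*(-6) + 36 = (33 - 9)*(-6) + 36 = 24*(-6) + 36 = -144 + 36 = -108)
48858/w - 43866/21399 = 48858/(-108) - 43866/21399 = 48858*(-1/108) - 43866*1/21399 = -8143/18 - 14622/7133 = -58347215/128394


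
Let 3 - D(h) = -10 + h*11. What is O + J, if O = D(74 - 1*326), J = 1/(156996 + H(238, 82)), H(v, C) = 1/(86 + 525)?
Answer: 267149891856/95924557 ≈ 2785.0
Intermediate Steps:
H(v, C) = 1/611
D(h) = 13 - 11*h (D(h) = 3 - (-10 + h*11) = 3 - (-10 + 11*h) = 3 + (10 - 11*h) = 13 - 11*h)
J = 611/95924557 (J = 1/(156996 + 1/611) = 1/(95924557/611) = 611/95924557 ≈ 6.3696e-6)
O = 2785 (O = 13 - 11*(74 - 1*326) = 13 - 11*(74 - 326) = 13 - 11*(-252) = 13 + 2772 = 2785)
O + J = 2785 + 611/95924557 = 267149891856/95924557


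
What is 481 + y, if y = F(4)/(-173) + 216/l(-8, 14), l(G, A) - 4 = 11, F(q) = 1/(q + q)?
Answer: 3428163/6920 ≈ 495.40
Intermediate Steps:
F(q) = 1/(2*q)
l(G, A) = 15 (l(G, A) = 4 + 11 = 15)
y = 99643/6920 (y = ((½)/4)/(-173) + 216/15 = ((½)*(¼))*(-1/173) + 216*(1/15) = (⅛)*(-1/173) + 72/5 = -1/1384 + 72/5 = 99643/6920 ≈ 14.399)
481 + y = 481 + 99643/6920 = 3428163/6920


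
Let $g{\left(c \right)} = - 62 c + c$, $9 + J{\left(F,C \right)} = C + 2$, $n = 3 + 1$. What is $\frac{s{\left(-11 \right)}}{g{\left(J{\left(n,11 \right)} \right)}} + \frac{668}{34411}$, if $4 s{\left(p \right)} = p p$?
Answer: $- \frac{3511763}{33585136} \approx -0.10456$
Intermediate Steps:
$n = 4$
$J{\left(F,C \right)} = -7 + C$ ($J{\left(F,C \right)} = -9 + \left(C + 2\right) = -9 + \left(2 + C\right) = -7 + C$)
$s{\left(p \right)} = \frac{p^{2}}{4}$ ($s{\left(p \right)} = \frac{p p}{4} = \frac{p^{2}}{4}$)
$g{\left(c \right)} = - 61 c$
$\frac{s{\left(-11 \right)}}{g{\left(J{\left(n,11 \right)} \right)}} + \frac{668}{34411} = \frac{\frac{1}{4} \left(-11\right)^{2}}{\left(-61\right) \left(-7 + 11\right)} + \frac{668}{34411} = \frac{\frac{1}{4} \cdot 121}{\left(-61\right) 4} + 668 \cdot \frac{1}{34411} = \frac{121}{4 \left(-244\right)} + \frac{668}{34411} = \frac{121}{4} \left(- \frac{1}{244}\right) + \frac{668}{34411} = - \frac{121}{976} + \frac{668}{34411} = - \frac{3511763}{33585136}$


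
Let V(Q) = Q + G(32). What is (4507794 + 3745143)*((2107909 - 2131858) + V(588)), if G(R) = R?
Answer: -192532767273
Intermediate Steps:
V(Q) = 32 + Q (V(Q) = Q + 32 = 32 + Q)
(4507794 + 3745143)*((2107909 - 2131858) + V(588)) = (4507794 + 3745143)*((2107909 - 2131858) + (32 + 588)) = 8252937*(-23949 + 620) = 8252937*(-23329) = -192532767273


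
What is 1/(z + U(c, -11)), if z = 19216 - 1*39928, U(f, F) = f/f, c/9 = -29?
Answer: -1/20711 ≈ -4.8284e-5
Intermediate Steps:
c = -261 (c = 9*(-29) = -261)
U(f, F) = 1
z = -20712 (z = 19216 - 39928 = -20712)
1/(z + U(c, -11)) = 1/(-20712 + 1) = 1/(-20711) = -1/20711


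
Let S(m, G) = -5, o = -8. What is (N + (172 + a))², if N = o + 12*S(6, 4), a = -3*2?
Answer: 9604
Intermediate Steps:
a = -6
N = -68 (N = -8 + 12*(-5) = -8 - 60 = -68)
(N + (172 + a))² = (-68 + (172 - 6))² = (-68 + 166)² = 98² = 9604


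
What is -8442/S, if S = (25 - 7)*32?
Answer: -469/32 ≈ -14.656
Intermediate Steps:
S = 576 (S = 18*32 = 576)
-8442/S = -8442/576 = -8442*1/576 = -469/32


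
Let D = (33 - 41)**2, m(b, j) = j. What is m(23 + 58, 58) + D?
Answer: 122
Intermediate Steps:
D = 64 (D = (-8)**2 = 64)
m(23 + 58, 58) + D = 58 + 64 = 122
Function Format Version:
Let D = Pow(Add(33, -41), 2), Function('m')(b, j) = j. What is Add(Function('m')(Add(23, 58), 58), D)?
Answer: 122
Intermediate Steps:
D = 64 (D = Pow(-8, 2) = 64)
Add(Function('m')(Add(23, 58), 58), D) = Add(58, 64) = 122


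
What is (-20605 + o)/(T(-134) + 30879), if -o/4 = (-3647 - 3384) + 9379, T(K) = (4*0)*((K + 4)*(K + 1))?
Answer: -3333/3431 ≈ -0.97144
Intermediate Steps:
T(K) = 0 (T(K) = 0*((4 + K)*(1 + K)) = 0*((1 + K)*(4 + K)) = 0)
o = -9392 (o = -4*((-3647 - 3384) + 9379) = -4*(-7031 + 9379) = -4*2348 = -9392)
(-20605 + o)/(T(-134) + 30879) = (-20605 - 9392)/(0 + 30879) = -29997/30879 = -29997*1/30879 = -3333/3431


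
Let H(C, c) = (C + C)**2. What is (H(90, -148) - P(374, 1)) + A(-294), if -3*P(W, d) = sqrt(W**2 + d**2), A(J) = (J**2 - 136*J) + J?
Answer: 158526 + sqrt(139877)/3 ≈ 1.5865e+5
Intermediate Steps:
H(C, c) = 4*C**2 (H(C, c) = (2*C)**2 = 4*C**2)
A(J) = J**2 - 135*J
P(W, d) = -sqrt(W**2 + d**2)/3
(H(90, -148) - P(374, 1)) + A(-294) = (4*90**2 - (-1)*sqrt(374**2 + 1**2)/3) - 294*(-135 - 294) = (4*8100 - (-1)*sqrt(139876 + 1)/3) - 294*(-429) = (32400 - (-1)*sqrt(139877)/3) + 126126 = (32400 + sqrt(139877)/3) + 126126 = 158526 + sqrt(139877)/3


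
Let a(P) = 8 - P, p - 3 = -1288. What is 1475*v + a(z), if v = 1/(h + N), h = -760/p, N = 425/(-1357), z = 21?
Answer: 513143268/97039 ≈ 5288.0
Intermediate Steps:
p = -1285 (p = 3 - 1288 = -1285)
N = -425/1357 (N = 425*(-1/1357) = -425/1357 ≈ -0.31319)
h = 152/257 (h = -760/(-1285) = -760*(-1/1285) = 152/257 ≈ 0.59144)
v = 348749/97039 (v = 1/(152/257 - 425/1357) = 1/(97039/348749) = 348749/97039 ≈ 3.5939)
1475*v + a(z) = 1475*(348749/97039) + (8 - 1*21) = 514404775/97039 + (8 - 21) = 514404775/97039 - 13 = 513143268/97039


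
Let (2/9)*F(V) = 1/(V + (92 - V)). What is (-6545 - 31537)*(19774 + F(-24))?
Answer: -69279250425/92 ≈ -7.5304e+8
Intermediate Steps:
F(V) = 9/184 (F(V) = 9/(2*(V + (92 - V))) = (9/2)/92 = (9/2)*(1/92) = 9/184)
(-6545 - 31537)*(19774 + F(-24)) = (-6545 - 31537)*(19774 + 9/184) = -38082*3638425/184 = -69279250425/92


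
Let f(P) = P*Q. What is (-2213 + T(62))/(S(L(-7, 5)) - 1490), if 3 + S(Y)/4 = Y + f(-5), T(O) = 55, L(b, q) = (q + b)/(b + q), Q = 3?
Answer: 1079/779 ≈ 1.3851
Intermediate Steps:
L(b, q) = 1 (L(b, q) = (b + q)/(b + q) = 1)
f(P) = 3*P (f(P) = P*3 = 3*P)
S(Y) = -72 + 4*Y (S(Y) = -12 + 4*(Y + 3*(-5)) = -12 + 4*(Y - 15) = -12 + 4*(-15 + Y) = -12 + (-60 + 4*Y) = -72 + 4*Y)
(-2213 + T(62))/(S(L(-7, 5)) - 1490) = (-2213 + 55)/((-72 + 4*1) - 1490) = -2158/((-72 + 4) - 1490) = -2158/(-68 - 1490) = -2158/(-1558) = -2158*(-1/1558) = 1079/779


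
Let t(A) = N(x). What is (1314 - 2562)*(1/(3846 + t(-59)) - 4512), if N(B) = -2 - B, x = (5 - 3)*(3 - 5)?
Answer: 208346100/37 ≈ 5.6310e+6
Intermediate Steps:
x = -4 (x = 2*(-2) = -4)
t(A) = 2 (t(A) = -2 - 1*(-4) = -2 + 4 = 2)
(1314 - 2562)*(1/(3846 + t(-59)) - 4512) = (1314 - 2562)*(1/(3846 + 2) - 4512) = -1248*(1/3848 - 4512) = -1248*(-17362175/3848) = 208346100/37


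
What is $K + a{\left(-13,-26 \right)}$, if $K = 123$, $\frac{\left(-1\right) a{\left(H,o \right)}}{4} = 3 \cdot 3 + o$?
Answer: $191$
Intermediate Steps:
$a{\left(H,o \right)} = -36 - 4 o$ ($a{\left(H,o \right)} = - 4 \left(3 \cdot 3 + o\right) = - 4 \left(9 + o\right) = -36 - 4 o$)
$K + a{\left(-13,-26 \right)} = 123 - -68 = 123 + \left(-36 + 104\right) = 123 + 68 = 191$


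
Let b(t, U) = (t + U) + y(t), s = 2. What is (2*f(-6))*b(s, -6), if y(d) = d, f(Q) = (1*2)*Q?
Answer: 48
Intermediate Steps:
f(Q) = 2*Q
b(t, U) = U + 2*t (b(t, U) = (t + U) + t = (U + t) + t = U + 2*t)
(2*f(-6))*b(s, -6) = (2*(2*(-6)))*(-6 + 2*2) = (2*(-12))*(-6 + 4) = -24*(-2) = 48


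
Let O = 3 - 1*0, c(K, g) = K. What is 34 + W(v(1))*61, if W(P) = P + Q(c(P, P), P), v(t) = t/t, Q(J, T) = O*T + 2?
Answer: 400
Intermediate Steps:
O = 3 (O = 3 + 0 = 3)
Q(J, T) = 2 + 3*T (Q(J, T) = 3*T + 2 = 2 + 3*T)
v(t) = 1
W(P) = 2 + 4*P (W(P) = P + (2 + 3*P) = 2 + 4*P)
34 + W(v(1))*61 = 34 + (2 + 4*1)*61 = 34 + (2 + 4)*61 = 34 + 6*61 = 34 + 366 = 400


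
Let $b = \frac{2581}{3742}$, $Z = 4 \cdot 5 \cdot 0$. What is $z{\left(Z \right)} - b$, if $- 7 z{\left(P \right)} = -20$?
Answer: $\frac{56773}{26194} \approx 2.1674$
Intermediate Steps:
$Z = 0$ ($Z = 20 \cdot 0 = 0$)
$z{\left(P \right)} = \frac{20}{7}$ ($z{\left(P \right)} = \left(- \frac{1}{7}\right) \left(-20\right) = \frac{20}{7}$)
$b = \frac{2581}{3742}$ ($b = 2581 \cdot \frac{1}{3742} = \frac{2581}{3742} \approx 0.68974$)
$z{\left(Z \right)} - b = \frac{20}{7} - \frac{2581}{3742} = \frac{56773}{26194}$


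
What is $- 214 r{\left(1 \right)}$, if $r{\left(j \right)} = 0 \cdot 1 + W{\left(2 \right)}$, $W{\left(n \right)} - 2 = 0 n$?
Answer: $-428$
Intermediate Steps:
$W{\left(n \right)} = 2$ ($W{\left(n \right)} = 2 + 0 n = 2 + 0 = 2$)
$r{\left(j \right)} = 2$ ($r{\left(j \right)} = 0 \cdot 1 + 2 = 0 + 2 = 2$)
$- 214 r{\left(1 \right)} = \left(-214\right) 2 = -428$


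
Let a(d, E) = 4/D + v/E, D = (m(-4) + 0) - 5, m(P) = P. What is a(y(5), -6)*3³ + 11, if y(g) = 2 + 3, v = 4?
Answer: -19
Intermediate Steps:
D = -9 (D = (-4 + 0) - 5 = -4 - 5 = -9)
y(g) = 5
a(d, E) = -4/9 + 4/E (a(d, E) = 4/(-9) + 4/E = 4*(-⅑) + 4/E = -4/9 + 4/E)
a(y(5), -6)*3³ + 11 = (-4/9 + 4/(-6))*3³ + 11 = (-4/9 + 4*(-⅙))*27 + 11 = (-4/9 - ⅔)*27 + 11 = -10/9*27 + 11 = -30 + 11 = -19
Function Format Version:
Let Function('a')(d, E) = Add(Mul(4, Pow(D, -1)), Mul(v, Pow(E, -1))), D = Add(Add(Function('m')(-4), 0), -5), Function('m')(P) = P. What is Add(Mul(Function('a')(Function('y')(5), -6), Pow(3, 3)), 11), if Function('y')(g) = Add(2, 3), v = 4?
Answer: -19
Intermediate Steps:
D = -9 (D = Add(Add(-4, 0), -5) = Add(-4, -5) = -9)
Function('y')(g) = 5
Function('a')(d, E) = Add(Rational(-4, 9), Mul(4, Pow(E, -1))) (Function('a')(d, E) = Add(Mul(4, Pow(-9, -1)), Mul(4, Pow(E, -1))) = Add(Mul(4, Rational(-1, 9)), Mul(4, Pow(E, -1))) = Add(Rational(-4, 9), Mul(4, Pow(E, -1))))
Add(Mul(Function('a')(Function('y')(5), -6), Pow(3, 3)), 11) = Add(Mul(Add(Rational(-4, 9), Mul(4, Pow(-6, -1))), Pow(3, 3)), 11) = Add(Mul(Add(Rational(-4, 9), Mul(4, Rational(-1, 6))), 27), 11) = Add(Mul(Add(Rational(-4, 9), Rational(-2, 3)), 27), 11) = Add(Mul(Rational(-10, 9), 27), 11) = Add(-30, 11) = -19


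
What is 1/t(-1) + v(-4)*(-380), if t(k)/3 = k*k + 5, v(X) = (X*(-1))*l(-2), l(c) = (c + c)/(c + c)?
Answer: -27359/18 ≈ -1519.9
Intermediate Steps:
l(c) = 1 (l(c) = (2*c)/((2*c)) = (2*c)*(1/(2*c)) = 1)
v(X) = -X (v(X) = (X*(-1))*1 = -X*1 = -X)
t(k) = 15 + 3*k² (t(k) = 3*(k*k + 5) = 3*(k² + 5) = 3*(5 + k²) = 15 + 3*k²)
1/t(-1) + v(-4)*(-380) = 1/(15 + 3*(-1)²) - 1*(-4)*(-380) = 1/(15 + 3*1) + 4*(-380) = 1/(15 + 3) - 1520 = 1/18 - 1520 = -27359/18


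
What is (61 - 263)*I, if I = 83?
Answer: -16766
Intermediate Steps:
(61 - 263)*I = (61 - 263)*83 = -202*83 = -16766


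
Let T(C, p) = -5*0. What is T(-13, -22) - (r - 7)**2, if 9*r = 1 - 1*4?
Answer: -484/9 ≈ -53.778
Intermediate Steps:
T(C, p) = 0
r = -1/3 (r = (1 - 1*4)/9 = (1 - 4)/9 = (1/9)*(-3) = -1/3 ≈ -0.33333)
T(-13, -22) - (r - 7)**2 = 0 - (-1/3 - 7)**2 = 0 - (-22/3)**2 = 0 - 1*484/9 = 0 - 484/9 = -484/9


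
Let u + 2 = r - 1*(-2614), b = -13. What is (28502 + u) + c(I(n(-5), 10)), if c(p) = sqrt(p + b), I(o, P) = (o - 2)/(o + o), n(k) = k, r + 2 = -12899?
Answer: 18213 + I*sqrt(1230)/10 ≈ 18213.0 + 3.5071*I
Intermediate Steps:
r = -12901 (r = -2 - 12899 = -12901)
I(o, P) = (-2 + o)/(2*o) (I(o, P) = (-2 + o)/((2*o)) = (-2 + o)*(1/(2*o)) = (-2 + o)/(2*o))
c(p) = sqrt(-13 + p) (c(p) = sqrt(p - 13) = sqrt(-13 + p))
u = -10289 (u = -2 + (-12901 - 1*(-2614)) = -2 + (-12901 + 2614) = -2 - 10287 = -10289)
(28502 + u) + c(I(n(-5), 10)) = (28502 - 10289) + sqrt(-13 + (1/2)*(-2 - 5)/(-5)) = 18213 + sqrt(-13 + (1/2)*(-1/5)*(-7)) = 18213 + sqrt(-13 + 7/10) = 18213 + sqrt(-123/10) = 18213 + I*sqrt(1230)/10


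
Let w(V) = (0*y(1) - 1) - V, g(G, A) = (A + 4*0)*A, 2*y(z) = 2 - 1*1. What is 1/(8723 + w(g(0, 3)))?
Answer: 1/8713 ≈ 0.00011477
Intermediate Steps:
y(z) = 1/2 (y(z) = (2 - 1*1)/2 = (2 - 1)/2 = (1/2)*1 = 1/2)
g(G, A) = A**2 (g(G, A) = (A + 0)*A = A*A = A**2)
w(V) = -1 - V (w(V) = (0*(1/2) - 1) - V = (0 - 1) - V = -1 - V)
1/(8723 + w(g(0, 3))) = 1/(8723 + (-1 - 1*3**2)) = 1/(8723 + (-1 - 1*9)) = 1/(8723 + (-1 - 9)) = 1/(8723 - 10) = 1/8713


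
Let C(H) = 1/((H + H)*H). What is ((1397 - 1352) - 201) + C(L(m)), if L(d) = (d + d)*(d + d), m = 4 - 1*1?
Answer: -404351/2592 ≈ -156.00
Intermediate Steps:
m = 3 (m = 4 - 1 = 3)
L(d) = 4*d² (L(d) = (2*d)*(2*d) = 4*d²)
C(H) = 1/(2*H²) (C(H) = 1/(((2*H))*H) = (1/(2*H))/H = 1/(2*H²))
((1397 - 1352) - 201) + C(L(m)) = ((1397 - 1352) - 201) + 1/(2*(4*3²)²) = (45 - 201) + 1/(2*(4*9)²) = -156 + (½)/36² = -156 + (½)*(1/1296) = -156 + 1/2592 = -404351/2592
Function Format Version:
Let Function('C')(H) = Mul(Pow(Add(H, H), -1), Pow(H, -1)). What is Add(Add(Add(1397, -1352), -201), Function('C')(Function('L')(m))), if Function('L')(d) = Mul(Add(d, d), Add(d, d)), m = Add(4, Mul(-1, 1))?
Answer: Rational(-404351, 2592) ≈ -156.00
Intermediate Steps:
m = 3 (m = Add(4, -1) = 3)
Function('L')(d) = Mul(4, Pow(d, 2)) (Function('L')(d) = Mul(Mul(2, d), Mul(2, d)) = Mul(4, Pow(d, 2)))
Function('C')(H) = Mul(Rational(1, 2), Pow(H, -2)) (Function('C')(H) = Mul(Pow(Mul(2, H), -1), Pow(H, -1)) = Mul(Mul(Rational(1, 2), Pow(H, -1)), Pow(H, -1)) = Mul(Rational(1, 2), Pow(H, -2)))
Add(Add(Add(1397, -1352), -201), Function('C')(Function('L')(m))) = Add(Add(Add(1397, -1352), -201), Mul(Rational(1, 2), Pow(Mul(4, Pow(3, 2)), -2))) = Add(Add(45, -201), Mul(Rational(1, 2), Pow(Mul(4, 9), -2))) = Add(-156, Mul(Rational(1, 2), Pow(36, -2))) = Add(-156, Mul(Rational(1, 2), Rational(1, 1296))) = Add(-156, Rational(1, 2592)) = Rational(-404351, 2592)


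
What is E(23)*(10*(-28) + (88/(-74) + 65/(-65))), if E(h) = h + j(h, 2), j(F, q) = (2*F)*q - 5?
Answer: -1148510/37 ≈ -31041.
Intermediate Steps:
j(F, q) = -5 + 2*F*q (j(F, q) = 2*F*q - 5 = -5 + 2*F*q)
E(h) = -5 + 5*h (E(h) = h + (-5 + 2*h*2) = h + (-5 + 4*h) = -5 + 5*h)
E(23)*(10*(-28) + (88/(-74) + 65/(-65))) = (-5 + 5*23)*(10*(-28) + (88/(-74) + 65/(-65))) = (-5 + 115)*(-280 + (88*(-1/74) + 65*(-1/65))) = 110*(-280 + (-44/37 - 1)) = 110*(-280 - 81/37) = 110*(-10441/37) = -1148510/37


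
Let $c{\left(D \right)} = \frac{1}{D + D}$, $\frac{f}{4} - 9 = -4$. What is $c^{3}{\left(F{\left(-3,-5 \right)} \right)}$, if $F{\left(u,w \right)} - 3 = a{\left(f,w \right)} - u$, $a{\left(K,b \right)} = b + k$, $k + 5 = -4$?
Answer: $- \frac{1}{4096} \approx -0.00024414$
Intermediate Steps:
$k = -9$ ($k = -5 - 4 = -9$)
$f = 20$ ($f = 36 + 4 \left(-4\right) = 36 - 16 = 20$)
$a{\left(K,b \right)} = -9 + b$ ($a{\left(K,b \right)} = b - 9 = -9 + b$)
$F{\left(u,w \right)} = -6 + w - u$ ($F{\left(u,w \right)} = 3 - \left(9 + u - w\right) = -6 + w - u$)
$c{\left(D \right)} = \frac{1}{2 D}$
$c^{3}{\left(F{\left(-3,-5 \right)} \right)} = \left(\frac{1}{2 \left(-6 - 5 - -3\right)}\right)^{3} = \left(\frac{1}{2 \left(-6 - 5 + 3\right)}\right)^{3} = \left(\frac{1}{2 \left(-8\right)}\right)^{3} = \left(\frac{1}{2} \left(- \frac{1}{8}\right)\right)^{3} = \left(- \frac{1}{16}\right)^{3} = - \frac{1}{4096}$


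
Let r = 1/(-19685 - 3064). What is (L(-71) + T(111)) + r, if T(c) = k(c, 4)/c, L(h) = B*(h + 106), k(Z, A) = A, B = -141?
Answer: -4153823360/841713 ≈ -4935.0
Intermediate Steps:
L(h) = -14946 - 141*h (L(h) = -141*(h + 106) = -141*(106 + h) = -14946 - 141*h)
T(c) = 4/c
r = -1/22749 (r = 1/(-22749) = -1/22749 ≈ -4.3958e-5)
(L(-71) + T(111)) + r = ((-14946 - 141*(-71)) + 4/111) - 1/22749 = ((-14946 + 10011) + 4*(1/111)) - 1/22749 = (-4935 + 4/111) - 1/22749 = -547781/111 - 1/22749 = -4153823360/841713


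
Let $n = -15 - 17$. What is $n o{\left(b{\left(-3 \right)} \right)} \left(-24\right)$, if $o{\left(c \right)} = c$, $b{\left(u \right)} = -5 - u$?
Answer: $-1536$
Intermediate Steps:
$n = -32$ ($n = -15 - 17 = -32$)
$n o{\left(b{\left(-3 \right)} \right)} \left(-24\right) = - 32 \left(-5 - -3\right) \left(-24\right) = - 32 \left(-5 + 3\right) \left(-24\right) = \left(-32\right) \left(-2\right) \left(-24\right) = 64 \left(-24\right) = -1536$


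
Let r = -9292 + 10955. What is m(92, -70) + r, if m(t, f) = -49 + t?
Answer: 1706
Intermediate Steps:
r = 1663
m(92, -70) + r = (-49 + 92) + 1663 = 43 + 1663 = 1706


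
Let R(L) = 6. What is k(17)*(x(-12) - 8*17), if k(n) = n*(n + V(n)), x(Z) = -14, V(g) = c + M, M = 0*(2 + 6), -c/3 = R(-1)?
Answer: 2550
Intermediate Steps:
c = -18 (c = -3*6 = -18)
M = 0 (M = 0*8 = 0)
V(g) = -18 (V(g) = -18 + 0 = -18)
k(n) = n*(-18 + n) (k(n) = n*(n - 18) = n*(-18 + n))
k(17)*(x(-12) - 8*17) = (17*(-18 + 17))*(-14 - 8*17) = (17*(-1))*(-14 - 136) = -17*(-150) = 2550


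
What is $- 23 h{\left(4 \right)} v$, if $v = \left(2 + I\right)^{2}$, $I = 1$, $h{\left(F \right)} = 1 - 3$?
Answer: $414$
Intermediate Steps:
$h{\left(F \right)} = -2$
$v = 9$ ($v = \left(2 + 1\right)^{2} = 3^{2} = 9$)
$- 23 h{\left(4 \right)} v = \left(-23\right) \left(-2\right) 9 = 46 \cdot 9 = 414$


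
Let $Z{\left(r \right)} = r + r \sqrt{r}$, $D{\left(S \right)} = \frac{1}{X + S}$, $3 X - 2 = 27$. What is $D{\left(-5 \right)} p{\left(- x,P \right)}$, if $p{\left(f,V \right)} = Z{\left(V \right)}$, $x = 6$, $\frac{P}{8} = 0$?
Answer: $0$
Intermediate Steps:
$P = 0$ ($P = 8 \cdot 0 = 0$)
$X = \frac{29}{3}$ ($X = \frac{2}{3} + \frac{1}{3} \cdot 27 = \frac{2}{3} + 9 = \frac{29}{3} \approx 9.6667$)
$D{\left(S \right)} = \frac{1}{\frac{29}{3} + S}$
$Z{\left(r \right)} = r + r^{\frac{3}{2}}$
$p{\left(f,V \right)} = V + V^{\frac{3}{2}}$
$D{\left(-5 \right)} p{\left(- x,P \right)} = \frac{3}{29 + 3 \left(-5\right)} \left(0 + 0^{\frac{3}{2}}\right) = \frac{3}{29 - 15} \left(0 + 0\right) = \frac{3}{14} \cdot 0 = 0$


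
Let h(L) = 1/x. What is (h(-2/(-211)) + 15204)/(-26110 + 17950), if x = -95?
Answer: -1444379/775200 ≈ -1.8632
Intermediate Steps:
h(L) = -1/95 (h(L) = 1/(-95) = -1/95)
(h(-2/(-211)) + 15204)/(-26110 + 17950) = (-1/95 + 15204)/(-26110 + 17950) = (1444379/95)/(-8160) = (1444379/95)*(-1/8160) = -1444379/775200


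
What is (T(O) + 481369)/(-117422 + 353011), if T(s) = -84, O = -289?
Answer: 481285/235589 ≈ 2.0429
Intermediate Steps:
(T(O) + 481369)/(-117422 + 353011) = (-84 + 481369)/(-117422 + 353011) = 481285/235589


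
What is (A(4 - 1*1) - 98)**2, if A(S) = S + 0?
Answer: 9025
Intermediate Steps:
A(S) = S
(A(4 - 1*1) - 98)**2 = ((4 - 1*1) - 98)**2 = ((4 - 1) - 98)**2 = (3 - 98)**2 = (-95)**2 = 9025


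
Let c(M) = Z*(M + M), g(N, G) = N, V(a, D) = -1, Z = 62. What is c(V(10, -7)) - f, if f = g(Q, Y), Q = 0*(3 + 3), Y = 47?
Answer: -124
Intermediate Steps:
Q = 0 (Q = 0*6 = 0)
f = 0
c(M) = 124*M (c(M) = 62*(M + M) = 62*(2*M) = 124*M)
c(V(10, -7)) - f = 124*(-1) - 1*0 = -124 + 0 = -124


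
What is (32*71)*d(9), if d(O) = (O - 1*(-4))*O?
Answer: 265824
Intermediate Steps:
d(O) = O*(4 + O) (d(O) = (O + 4)*O = (4 + O)*O = O*(4 + O))
(32*71)*d(9) = (32*71)*(9*(4 + 9)) = 2272*(9*13) = 2272*117 = 265824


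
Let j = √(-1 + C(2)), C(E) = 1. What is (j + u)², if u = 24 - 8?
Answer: 256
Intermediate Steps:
j = 0 (j = √(-1 + 1) = √0 = 0)
u = 16
(j + u)² = (0 + 16)² = 16² = 256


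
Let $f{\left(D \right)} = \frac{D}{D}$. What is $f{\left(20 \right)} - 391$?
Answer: $-390$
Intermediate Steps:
$f{\left(D \right)} = 1$
$f{\left(20 \right)} - 391 = 1 - 391 = -390$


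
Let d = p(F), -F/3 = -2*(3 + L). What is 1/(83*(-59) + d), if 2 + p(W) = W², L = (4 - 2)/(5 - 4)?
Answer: -1/3999 ≈ -0.00025006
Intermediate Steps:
L = 2 (L = 2/1 = 2*1 = 2)
F = 30 (F = -(-6)*(3 + 2) = -(-6)*5 = -3*(-10) = 30)
p(W) = -2 + W²
d = 898 (d = -2 + 30² = -2 + 900 = 898)
1/(83*(-59) + d) = 1/(83*(-59) + 898) = 1/(-4897 + 898) = 1/(-3999) = -1/3999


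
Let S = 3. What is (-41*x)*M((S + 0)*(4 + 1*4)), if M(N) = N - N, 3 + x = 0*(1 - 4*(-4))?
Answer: 0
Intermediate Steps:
x = -3 (x = -3 + 0*(1 - 4*(-4)) = -3 + 0*(1 + 16) = -3 + 0*17 = -3 + 0 = -3)
M(N) = 0
(-41*x)*M((S + 0)*(4 + 1*4)) = -41*(-3)*0 = 123*0 = 0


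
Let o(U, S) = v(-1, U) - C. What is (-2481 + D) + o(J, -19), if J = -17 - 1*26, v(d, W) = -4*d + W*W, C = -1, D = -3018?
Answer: -3645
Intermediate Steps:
v(d, W) = W² - 4*d (v(d, W) = -4*d + W² = W² - 4*d)
J = -43 (J = -17 - 26 = -43)
o(U, S) = 5 + U² (o(U, S) = (U² - 4*(-1)) - 1*(-1) = (U² + 4) + 1 = (4 + U²) + 1 = 5 + U²)
(-2481 + D) + o(J, -19) = (-2481 - 3018) + (5 + (-43)²) = -5499 + (5 + 1849) = -5499 + 1854 = -3645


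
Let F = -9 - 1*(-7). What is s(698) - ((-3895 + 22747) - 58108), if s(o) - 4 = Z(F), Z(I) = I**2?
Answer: 39264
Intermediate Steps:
F = -2 (F = -9 + 7 = -2)
s(o) = 8 (s(o) = 4 + (-2)**2 = 4 + 4 = 8)
s(698) - ((-3895 + 22747) - 58108) = 8 - ((-3895 + 22747) - 58108) = 8 - (18852 - 58108) = 8 - 1*(-39256) = 8 + 39256 = 39264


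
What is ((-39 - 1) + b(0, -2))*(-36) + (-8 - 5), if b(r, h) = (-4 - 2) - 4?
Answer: 1787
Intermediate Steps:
b(r, h) = -10 (b(r, h) = -6 - 4 = -10)
((-39 - 1) + b(0, -2))*(-36) + (-8 - 5) = ((-39 - 1) - 10)*(-36) + (-8 - 5) = (-40 - 10)*(-36) - 13 = -50*(-36) - 13 = 1800 - 13 = 1787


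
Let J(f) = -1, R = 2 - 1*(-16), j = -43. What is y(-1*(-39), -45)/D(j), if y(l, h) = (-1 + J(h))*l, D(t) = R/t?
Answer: 559/3 ≈ 186.33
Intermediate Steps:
R = 18 (R = 2 + 16 = 18)
D(t) = 18/t
y(l, h) = -2*l (y(l, h) = (-1 - 1)*l = -2*l)
y(-1*(-39), -45)/D(j) = (-(-2)*(-39))/((18/(-43))) = (-2*39)/((18*(-1/43))) = -78/(-18/43) = -78*(-43/18) = 559/3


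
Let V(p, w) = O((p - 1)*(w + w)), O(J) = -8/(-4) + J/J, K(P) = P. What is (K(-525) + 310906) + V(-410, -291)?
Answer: 310384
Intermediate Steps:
O(J) = 3 (O(J) = -8*(-1/4) + 1 = 2 + 1 = 3)
V(p, w) = 3
(K(-525) + 310906) + V(-410, -291) = (-525 + 310906) + 3 = 310381 + 3 = 310384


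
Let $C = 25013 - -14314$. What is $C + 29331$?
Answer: $68658$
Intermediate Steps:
$C = 39327$ ($C = 25013 + 14314 = 39327$)
$C + 29331 = 39327 + 29331 = 68658$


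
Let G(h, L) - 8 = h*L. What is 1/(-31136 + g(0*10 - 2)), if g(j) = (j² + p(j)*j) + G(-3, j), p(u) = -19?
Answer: -1/31080 ≈ -3.2175e-5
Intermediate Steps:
G(h, L) = 8 + L*h (G(h, L) = 8 + h*L = 8 + L*h)
g(j) = 8 + j² - 22*j (g(j) = (j² - 19*j) + (8 + j*(-3)) = (j² - 19*j) + (8 - 3*j) = 8 + j² - 22*j)
1/(-31136 + g(0*10 - 2)) = 1/(-31136 + (8 + (0*10 - 2)² - 22*(0*10 - 2))) = 1/(-31136 + (8 + (0 - 2)² - 22*(0 - 2))) = 1/(-31136 + (8 + (-2)² - 22*(-2))) = 1/(-31136 + (8 + 4 + 44)) = 1/(-31136 + 56) = 1/(-31080) = -1/31080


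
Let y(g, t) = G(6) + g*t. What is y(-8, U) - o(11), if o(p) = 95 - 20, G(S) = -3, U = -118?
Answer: 866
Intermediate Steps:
y(g, t) = -3 + g*t
o(p) = 75
y(-8, U) - o(11) = (-3 - 8*(-118)) - 1*75 = (-3 + 944) - 75 = 941 - 75 = 866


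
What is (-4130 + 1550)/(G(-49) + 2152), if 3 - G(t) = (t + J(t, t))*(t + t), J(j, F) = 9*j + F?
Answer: 860/16889 ≈ 0.050921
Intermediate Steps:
J(j, F) = F + 9*j
G(t) = 3 - 22*t² (G(t) = 3 - (t + (t + 9*t))*(t + t) = 3 - (t + 10*t)*2*t = 3 - 11*t*2*t = 3 - 22*t²)
(-4130 + 1550)/(G(-49) + 2152) = (-4130 + 1550)/((3 - 22*(-49)²) + 2152) = -2580/((3 - 22*2401) + 2152) = -2580/((3 - 52822) + 2152) = -2580/(-52819 + 2152) = -2580/(-50667) = -2580*(-1/50667) = 860/16889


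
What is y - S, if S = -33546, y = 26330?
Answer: 59876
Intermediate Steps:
y - S = 26330 - 1*(-33546) = 26330 + 33546 = 59876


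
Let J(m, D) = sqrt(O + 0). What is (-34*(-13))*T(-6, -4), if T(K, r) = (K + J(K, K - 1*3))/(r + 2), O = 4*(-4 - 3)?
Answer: 1326 - 442*I*sqrt(7) ≈ 1326.0 - 1169.4*I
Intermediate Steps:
O = -28 (O = 4*(-7) = -28)
J(m, D) = 2*I*sqrt(7) (J(m, D) = sqrt(-28 + 0) = sqrt(-28) = 2*I*sqrt(7))
T(K, r) = (K + 2*I*sqrt(7))/(2 + r) (T(K, r) = (K + 2*I*sqrt(7))/(r + 2) = (K + 2*I*sqrt(7))/(2 + r))
(-34*(-13))*T(-6, -4) = (-34*(-13))*((-6 + 2*I*sqrt(7))/(2 - 4)) = 442*((-6 + 2*I*sqrt(7))/(-2)) = 442*(-(-6 + 2*I*sqrt(7))/2) = 442*(3 - I*sqrt(7)) = 1326 - 442*I*sqrt(7)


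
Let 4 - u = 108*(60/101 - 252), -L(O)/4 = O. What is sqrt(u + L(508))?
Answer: 2*sqrt(64072077)/101 ≈ 158.51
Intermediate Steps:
L(O) = -4*O
u = 2742740/101 (u = 4 - 108*(60/101 - 252) = 4 - 108*(-25392)/101 = 4 - 1*(-2742336/101) = 4 + 2742336/101 = 2742740/101 ≈ 27156.)
sqrt(u + L(508)) = sqrt(2742740/101 - 4*508) = sqrt(2742740/101 - 2032) = sqrt(2537508/101) = 2*sqrt(64072077)/101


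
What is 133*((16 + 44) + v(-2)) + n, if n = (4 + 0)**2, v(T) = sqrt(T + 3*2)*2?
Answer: 8528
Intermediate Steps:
v(T) = 2*sqrt(6 + T) (v(T) = sqrt(T + 6)*2 = sqrt(6 + T)*2 = 2*sqrt(6 + T))
n = 16 (n = 4**2 = 16)
133*((16 + 44) + v(-2)) + n = 133*((16 + 44) + 2*sqrt(6 - 2)) + 16 = 133*(60 + 2*sqrt(4)) + 16 = 133*(60 + 2*2) + 16 = 133*(60 + 4) + 16 = 133*64 + 16 = 8512 + 16 = 8528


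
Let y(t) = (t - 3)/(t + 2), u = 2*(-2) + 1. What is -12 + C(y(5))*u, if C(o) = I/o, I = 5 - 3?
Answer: -33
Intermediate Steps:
I = 2
u = -3 (u = -4 + 1 = -3)
y(t) = (-3 + t)/(2 + t)
C(o) = 2/o
-12 + C(y(5))*u = -12 + (2/(((-3 + 5)/(2 + 5))))*(-3) = -12 + (2/((2/7)))*(-3) = -12 + (2/(((⅐)*2)))*(-3) = -12 + (2/(2/7))*(-3) = -12 + (2*(7/2))*(-3) = -12 + 7*(-3) = -12 - 21 = -33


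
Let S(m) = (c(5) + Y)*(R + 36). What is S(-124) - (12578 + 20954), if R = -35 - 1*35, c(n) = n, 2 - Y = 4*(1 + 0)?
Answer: -33634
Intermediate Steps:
Y = -2 (Y = 2 - 4*(1 + 0) = 2 - 4 = -2)
R = -70 (R = -35 - 35 = -70)
S(m) = -102 (S(m) = (5 - 2)*(-70 + 36) = 3*(-34) = -102)
S(-124) - (12578 + 20954) = -102 - (12578 + 20954) = -102 - 1*33532 = -102 - 33532 = -33634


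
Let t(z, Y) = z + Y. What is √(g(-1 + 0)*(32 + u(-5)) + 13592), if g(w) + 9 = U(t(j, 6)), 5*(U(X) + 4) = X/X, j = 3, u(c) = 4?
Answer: 2*√82070/5 ≈ 114.59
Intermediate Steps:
t(z, Y) = Y + z
U(X) = -19/5 (U(X) = -4 + (X/X)/5 = -4 + (⅕)*1 = -4 + ⅕ = -19/5)
g(w) = -64/5 (g(w) = -9 - 19/5 = -64/5)
√(g(-1 + 0)*(32 + u(-5)) + 13592) = √(-64*(32 + 4)/5 + 13592) = √(-64/5*36 + 13592) = √(-2304/5 + 13592) = √(65656/5) = 2*√82070/5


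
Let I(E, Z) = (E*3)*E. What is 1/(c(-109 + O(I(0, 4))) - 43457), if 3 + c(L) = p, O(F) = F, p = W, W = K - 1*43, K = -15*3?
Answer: -1/43548 ≈ -2.2963e-5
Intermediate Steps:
I(E, Z) = 3*E² (I(E, Z) = (3*E)*E = 3*E²)
K = -45 (K = -3*15 = -45)
W = -88 (W = -45 - 1*43 = -45 - 43 = -88)
p = -88
c(L) = -91 (c(L) = -3 - 88 = -91)
1/(c(-109 + O(I(0, 4))) - 43457) = 1/(-91 - 43457) = 1/(-43548) = -1/43548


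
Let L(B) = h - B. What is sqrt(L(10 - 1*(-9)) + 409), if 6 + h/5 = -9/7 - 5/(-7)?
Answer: 50*sqrt(7)/7 ≈ 18.898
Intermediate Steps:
h = -230/7 (h = -30 + 5*(-9/7 - 5/(-7)) = -30 + 5*(-9*1/7 - 5*(-1/7)) = -30 + 5*(-9/7 + 5/7) = -30 + 5*(-4/7) = -30 - 20/7 = -230/7 ≈ -32.857)
L(B) = -230/7 - B
sqrt(L(10 - 1*(-9)) + 409) = sqrt((-230/7 - (10 - 1*(-9))) + 409) = sqrt((-230/7 - (10 + 9)) + 409) = sqrt((-230/7 - 1*19) + 409) = sqrt((-230/7 - 19) + 409) = sqrt(-363/7 + 409) = sqrt(2500/7) = 50*sqrt(7)/7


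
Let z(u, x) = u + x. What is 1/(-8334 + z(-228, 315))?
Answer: -1/8247 ≈ -0.00012126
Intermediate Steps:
1/(-8334 + z(-228, 315)) = 1/(-8334 + (-228 + 315)) = 1/(-8334 + 87) = 1/(-8247) = -1/8247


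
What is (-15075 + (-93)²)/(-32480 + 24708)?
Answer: 3213/3886 ≈ 0.82681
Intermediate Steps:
(-15075 + (-93)²)/(-32480 + 24708) = (-15075 + 8649)/(-7772) = -6426*(-1/7772) = 3213/3886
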